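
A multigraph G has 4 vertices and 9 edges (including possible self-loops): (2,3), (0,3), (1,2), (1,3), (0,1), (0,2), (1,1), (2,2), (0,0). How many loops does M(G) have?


In a graphic matroid, a loop is a self-loop edge (u,u) with rank 0.
Examining all 9 edges for self-loops...
Self-loops found: (1,1), (2,2), (0,0)
Number of loops = 3.

3


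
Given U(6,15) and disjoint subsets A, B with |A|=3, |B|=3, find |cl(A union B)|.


|A union B| = 3 + 3 = 6 (disjoint).
In U(6,15), cl(S) = S if |S| < 6, else cl(S) = E.
Since 6 >= 6, cl(A union B) = E.
|cl(A union B)| = 15.

15


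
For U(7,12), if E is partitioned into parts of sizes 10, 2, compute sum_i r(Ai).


r(Ai) = min(|Ai|, 7) for each part.
Sum = min(10,7) + min(2,7)
    = 7 + 2
    = 9.

9


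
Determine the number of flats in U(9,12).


Flats of U(9,12): every subset of size < 9 is a flat, plus E itself.
Count = C(12,0) + C(12,1) + C(12,2) + C(12,3) + C(12,4) + C(12,5) + C(12,6) + C(12,7) + C(12,8) + 1
     = 1 + 12 + 66 + 220 + 495 + 792 + 924 + 792 + 495 + 1
     = 3798.

3798


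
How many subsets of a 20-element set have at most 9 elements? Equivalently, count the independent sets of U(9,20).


Independent sets of U(9,20) are all subsets of size <= 9.
Count = C(20,0) + C(20,1) + C(20,2) + C(20,3) + C(20,4) + C(20,5) + C(20,6) + C(20,7) + C(20,8) + C(20,9)
     = 1 + 20 + 190 + 1140 + 4845 + 15504 + 38760 + 77520 + 125970 + 167960
     = 431910.

431910


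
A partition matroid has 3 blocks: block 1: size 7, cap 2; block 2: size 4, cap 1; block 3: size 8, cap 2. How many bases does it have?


A basis picks exactly ci elements from block i.
Number of bases = product of C(|Si|, ci).
= C(7,2) * C(4,1) * C(8,2)
= 21 * 4 * 28
= 2352.

2352


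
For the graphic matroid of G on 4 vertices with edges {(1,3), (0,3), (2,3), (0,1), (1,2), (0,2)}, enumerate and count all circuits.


A circuit in a graphic matroid = edge set of a simple cycle.
G has 4 vertices and 6 edges.
Enumerating all minimal edge subsets forming cycles...
Total circuits found: 7.

7


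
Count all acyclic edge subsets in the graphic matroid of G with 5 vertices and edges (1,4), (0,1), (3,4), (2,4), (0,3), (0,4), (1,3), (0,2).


An independent set in a graphic matroid is an acyclic edge subset.
G has 5 vertices and 8 edges.
Enumerate all 2^8 = 256 subsets, checking for acyclicity.
Total independent sets = 128.

128


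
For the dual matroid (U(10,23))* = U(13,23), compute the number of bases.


The dual of U(r,n) is U(n-r, n) = U(13,23).
Bases of U(13,23) are all (13)-element subsets.
|B(M*)| = C(23,13) = 23! / (13! * 10!) = 1144066.

1144066


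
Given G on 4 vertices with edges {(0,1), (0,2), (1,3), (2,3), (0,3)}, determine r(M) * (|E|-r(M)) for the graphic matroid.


r(M) = |V| - c = 4 - 1 = 3.
nullity = |E| - r(M) = 5 - 3 = 2.
Product = 3 * 2 = 6.

6


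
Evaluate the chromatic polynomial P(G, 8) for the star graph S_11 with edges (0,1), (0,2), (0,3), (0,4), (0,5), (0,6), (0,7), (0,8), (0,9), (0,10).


P(tree, k) = k * (k-1)^(10) for any tree on 11 vertices.
P(8) = 8 * 7^10 = 8 * 282475249 = 2259801992.

2259801992


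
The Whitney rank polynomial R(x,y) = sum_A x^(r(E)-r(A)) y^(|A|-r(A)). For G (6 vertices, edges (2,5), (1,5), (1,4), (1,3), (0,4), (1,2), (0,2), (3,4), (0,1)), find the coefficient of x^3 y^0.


R(x,y) = sum over A in 2^E of x^(r(E)-r(A)) * y^(|A|-r(A)).
G has 6 vertices, 9 edges. r(E) = 5.
Enumerate all 2^9 = 512 subsets.
Count subsets with r(E)-r(A)=3 and |A|-r(A)=0: 36.

36


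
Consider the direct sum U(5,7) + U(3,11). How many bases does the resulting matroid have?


Bases of a direct sum M1 + M2: |B| = |B(M1)| * |B(M2)|.
|B(U(5,7))| = C(7,5) = 21.
|B(U(3,11))| = C(11,3) = 165.
Total bases = 21 * 165 = 3465.

3465


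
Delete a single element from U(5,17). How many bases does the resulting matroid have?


Deleting e from U(5,17) gives U(5,16) since n > r.
Bases of U(5,16) = (16 choose 5) = 4368.

4368


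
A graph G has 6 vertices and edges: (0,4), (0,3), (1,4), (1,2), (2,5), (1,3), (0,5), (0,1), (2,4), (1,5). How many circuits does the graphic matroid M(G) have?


A circuit in a graphic matroid = edge set of a simple cycle.
G has 6 vertices and 10 edges.
Enumerating all minimal edge subsets forming cycles...
Total circuits found: 20.

20


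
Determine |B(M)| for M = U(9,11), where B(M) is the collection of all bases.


Bases of U(9,11) are all 9-element subsets of the 11-element ground set.
Number of bases = C(11,9).
C(11,9) = 11! / (9! * 2!) = 55.

55


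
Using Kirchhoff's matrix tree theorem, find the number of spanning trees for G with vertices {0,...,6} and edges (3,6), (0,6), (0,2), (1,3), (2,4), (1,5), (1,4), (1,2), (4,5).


By Kirchhoff's matrix tree theorem, the number of spanning trees equals
the determinant of any cofactor of the Laplacian matrix L.
G has 7 vertices and 9 edges.
Computing the (6 x 6) cofactor determinant gives 37.

37


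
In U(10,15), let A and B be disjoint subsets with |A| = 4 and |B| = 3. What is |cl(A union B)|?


|A union B| = 4 + 3 = 7 (disjoint).
In U(10,15), cl(S) = S if |S| < 10, else cl(S) = E.
Since 7 < 10, cl(A union B) = A union B.
|cl(A union B)| = 7.

7


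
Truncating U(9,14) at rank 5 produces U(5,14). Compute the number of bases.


Truncating U(9,14) to rank 5 gives U(5,14).
Bases of U(5,14) are all 5-element subsets of 14 elements.
Number of bases = C(14,5) = 14! / (5! * 9!) = 2002.

2002


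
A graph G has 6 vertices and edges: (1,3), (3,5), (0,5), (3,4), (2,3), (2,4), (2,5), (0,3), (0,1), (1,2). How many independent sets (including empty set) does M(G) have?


An independent set in a graphic matroid is an acyclic edge subset.
G has 6 vertices and 10 edges.
Enumerate all 2^10 = 1024 subsets, checking for acyclicity.
Total independent sets = 450.

450


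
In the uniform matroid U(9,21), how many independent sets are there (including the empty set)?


Independent sets of U(9,21) are all subsets of size <= 9.
Count = (21 choose 0) + (21 choose 1) + (21 choose 2) + (21 choose 3) + (21 choose 4) + (21 choose 5) + (21 choose 6) + (21 choose 7) + (21 choose 8) + (21 choose 9)
     = 1 + 21 + 210 + 1330 + 5985 + 20349 + 54264 + 116280 + 203490 + 293930
     = 695860.

695860


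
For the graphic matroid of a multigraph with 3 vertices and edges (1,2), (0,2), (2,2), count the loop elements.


In a graphic matroid, a loop is a self-loop edge (u,u) with rank 0.
Examining all 3 edges for self-loops...
Self-loops found: (2,2)
Number of loops = 1.

1


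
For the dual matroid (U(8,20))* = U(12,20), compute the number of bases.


The dual of U(r,n) is U(n-r, n) = U(12,20).
Bases of U(12,20) are all (12)-element subsets.
|B(M*)| = C(20,12) = 20! / (12! * 8!) = 125970.

125970


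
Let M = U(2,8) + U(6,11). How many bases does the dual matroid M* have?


(M1+M2)* = M1* + M2*.
M1* = U(6,8), bases: C(8,6) = 28.
M2* = U(5,11), bases: C(11,5) = 462.
|B(M*)| = 28 * 462 = 12936.

12936


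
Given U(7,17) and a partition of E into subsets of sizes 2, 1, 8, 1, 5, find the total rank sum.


r(Ai) = min(|Ai|, 7) for each part.
Sum = min(2,7) + min(1,7) + min(8,7) + min(1,7) + min(5,7)
    = 2 + 1 + 7 + 1 + 5
    = 16.

16


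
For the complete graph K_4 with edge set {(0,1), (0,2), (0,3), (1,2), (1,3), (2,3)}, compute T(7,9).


T(K_4; x,y) = x^3 + 3x^2 + 4xy + 2x + y^3 + 3y^2 + 2y.
Substituting x=7, y=9:
= 343 + 147 + 252 + 14 + 729 + 243 + 18
= 1746.

1746


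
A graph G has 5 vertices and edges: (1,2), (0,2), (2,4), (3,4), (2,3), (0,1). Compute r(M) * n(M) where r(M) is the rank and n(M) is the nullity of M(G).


r(M) = |V| - c = 5 - 1 = 4.
nullity = |E| - r(M) = 6 - 4 = 2.
Product = 4 * 2 = 8.

8


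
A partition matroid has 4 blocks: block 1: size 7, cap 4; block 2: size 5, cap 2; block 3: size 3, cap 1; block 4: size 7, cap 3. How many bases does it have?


A basis picks exactly ci elements from block i.
Number of bases = product of C(|Si|, ci).
= C(7,4) * C(5,2) * C(3,1) * C(7,3)
= 35 * 10 * 3 * 35
= 36750.

36750


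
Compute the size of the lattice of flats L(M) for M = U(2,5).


Flats of U(2,5): every subset of size < 2 is a flat, plus E itself.
Count = C(5,0) + C(5,1) + 1
     = 1 + 5 + 1
     = 7.

7


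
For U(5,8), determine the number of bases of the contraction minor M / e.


Contracting e from U(5,8) gives U(4,7).
Bases of U(4,7) = C(7,4) = 7! / (4! * 3!) = 35.

35


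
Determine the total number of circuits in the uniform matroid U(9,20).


In U(9,20), circuits are the (10)-element subsets.
Any set of 10 elements is dependent, and removing any one element gives
an independent set of size 9, so it is a minimal dependent set.
Number of circuits = C(20,10) = 184756.

184756


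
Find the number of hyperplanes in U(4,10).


Hyperplanes of U(4,10) are flats of rank 3.
In a uniform matroid, these are exactly the (3)-element subsets.
Count = (10 choose 3) = 120.

120


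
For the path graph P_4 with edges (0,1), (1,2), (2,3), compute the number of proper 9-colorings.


P(P_4, k) = k * (k-1)^(3).
P(9) = 9 * 8^3 = 9 * 512 = 4608.

4608


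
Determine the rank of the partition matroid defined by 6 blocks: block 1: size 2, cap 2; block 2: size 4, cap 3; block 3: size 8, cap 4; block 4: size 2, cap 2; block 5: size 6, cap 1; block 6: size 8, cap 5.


Rank of a partition matroid = sum of min(|Si|, ci) for each block.
= min(2,2) + min(4,3) + min(8,4) + min(2,2) + min(6,1) + min(8,5)
= 2 + 3 + 4 + 2 + 1 + 5
= 17.

17


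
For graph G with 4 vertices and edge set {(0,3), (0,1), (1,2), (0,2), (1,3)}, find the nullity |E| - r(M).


Cycle rank (nullity) = |E| - r(M) = |E| - (|V| - c).
|E| = 5, |V| = 4, c = 1.
Nullity = 5 - (4 - 1) = 5 - 3 = 2.

2


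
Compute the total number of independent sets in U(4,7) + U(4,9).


For a direct sum, |I(M1+M2)| = |I(M1)| * |I(M2)|.
|I(U(4,7))| = sum C(7,k) for k=0..4 = 99.
|I(U(4,9))| = sum C(9,k) for k=0..4 = 256.
Total = 99 * 256 = 25344.

25344


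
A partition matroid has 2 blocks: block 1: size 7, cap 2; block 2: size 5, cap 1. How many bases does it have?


A basis picks exactly ci elements from block i.
Number of bases = product of C(|Si|, ci).
= C(7,2) * C(5,1)
= 21 * 5
= 105.

105


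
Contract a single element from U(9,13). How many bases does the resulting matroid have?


Contracting e from U(9,13) gives U(8,12).
Bases of U(8,12) = C(12,8) = 12! / (8! * 4!) = 495.

495


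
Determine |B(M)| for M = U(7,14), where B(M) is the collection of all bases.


Bases of U(7,14) are all 7-element subsets of the 14-element ground set.
Number of bases = C(14,7).
C(14,7) = 14! / (7! * 7!) = 3432.

3432


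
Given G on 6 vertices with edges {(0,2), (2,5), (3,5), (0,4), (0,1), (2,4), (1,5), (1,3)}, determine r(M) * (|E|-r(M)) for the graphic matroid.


r(M) = |V| - c = 6 - 1 = 5.
nullity = |E| - r(M) = 8 - 5 = 3.
Product = 5 * 3 = 15.

15


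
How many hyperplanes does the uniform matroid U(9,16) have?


Hyperplanes of U(9,16) are flats of rank 8.
In a uniform matroid, these are exactly the (8)-element subsets.
Count = C(16,8) = 12870.

12870


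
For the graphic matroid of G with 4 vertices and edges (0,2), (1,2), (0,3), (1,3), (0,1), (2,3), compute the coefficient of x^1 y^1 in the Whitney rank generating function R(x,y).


R(x,y) = sum over A in 2^E of x^(r(E)-r(A)) * y^(|A|-r(A)).
G has 4 vertices, 6 edges. r(E) = 3.
Enumerate all 2^6 = 64 subsets.
Count subsets with r(E)-r(A)=1 and |A|-r(A)=1: 4.

4


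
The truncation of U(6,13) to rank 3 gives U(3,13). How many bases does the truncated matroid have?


Truncating U(6,13) to rank 3 gives U(3,13).
Bases of U(3,13) are all 3-element subsets of 13 elements.
Number of bases = C(13,3) = (13 * 12 * 11) / (1 * 2 * 3) = 286.

286


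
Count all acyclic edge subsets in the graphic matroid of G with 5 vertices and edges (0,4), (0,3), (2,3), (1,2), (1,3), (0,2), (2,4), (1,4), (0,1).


An independent set in a graphic matroid is an acyclic edge subset.
G has 5 vertices and 9 edges.
Enumerate all 2^9 = 512 subsets, checking for acyclicity.
Total independent sets = 198.

198


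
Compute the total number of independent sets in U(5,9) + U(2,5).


For a direct sum, |I(M1+M2)| = |I(M1)| * |I(M2)|.
|I(U(5,9))| = sum C(9,k) for k=0..5 = 382.
|I(U(2,5))| = sum C(5,k) for k=0..2 = 16.
Total = 382 * 16 = 6112.

6112


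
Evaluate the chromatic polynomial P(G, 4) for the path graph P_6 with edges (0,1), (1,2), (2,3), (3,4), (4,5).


P(P_6, k) = k * (k-1)^(5).
P(4) = 4 * 3^5 = 4 * 243 = 972.

972


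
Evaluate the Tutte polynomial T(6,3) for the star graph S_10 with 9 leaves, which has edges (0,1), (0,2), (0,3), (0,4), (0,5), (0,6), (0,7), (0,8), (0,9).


A star on 10 vertices is a tree with 9 edges.
T(x,y) = x^(9) for any tree.
T(6,3) = 6^9 = 10077696.

10077696


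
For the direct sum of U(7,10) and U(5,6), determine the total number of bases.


Bases of a direct sum M1 + M2: |B| = |B(M1)| * |B(M2)|.
|B(U(7,10))| = C(10,7) = 120.
|B(U(5,6))| = C(6,5) = 6.
Total bases = 120 * 6 = 720.

720


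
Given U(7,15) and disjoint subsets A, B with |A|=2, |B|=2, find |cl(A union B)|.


|A union B| = 2 + 2 = 4 (disjoint).
In U(7,15), cl(S) = S if |S| < 7, else cl(S) = E.
Since 4 < 7, cl(A union B) = A union B.
|cl(A union B)| = 4.

4


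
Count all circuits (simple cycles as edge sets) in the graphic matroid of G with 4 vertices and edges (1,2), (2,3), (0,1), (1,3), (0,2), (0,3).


A circuit in a graphic matroid = edge set of a simple cycle.
G has 4 vertices and 6 edges.
Enumerating all minimal edge subsets forming cycles...
Total circuits found: 7.

7


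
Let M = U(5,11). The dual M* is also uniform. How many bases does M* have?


The dual of U(r,n) is U(n-r, n) = U(6,11).
Bases of U(6,11) are all (6)-element subsets.
|B(M*)| = C(11,6) = 462.

462


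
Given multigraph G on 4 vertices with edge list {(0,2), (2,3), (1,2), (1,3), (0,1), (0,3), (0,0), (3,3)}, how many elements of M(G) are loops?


In a graphic matroid, a loop is a self-loop edge (u,u) with rank 0.
Examining all 8 edges for self-loops...
Self-loops found: (0,0), (3,3)
Number of loops = 2.

2


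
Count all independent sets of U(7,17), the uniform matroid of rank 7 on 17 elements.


Independent sets of U(7,17) are all subsets of size <= 7.
Count = (17 choose 0) + (17 choose 1) + (17 choose 2) + (17 choose 3) + (17 choose 4) + (17 choose 5) + (17 choose 6) + (17 choose 7)
     = 1 + 17 + 136 + 680 + 2380 + 6188 + 12376 + 19448
     = 41226.

41226


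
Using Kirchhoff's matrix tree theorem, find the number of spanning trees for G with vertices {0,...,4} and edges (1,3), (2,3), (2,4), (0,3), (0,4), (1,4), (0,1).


By Kirchhoff's matrix tree theorem, the number of spanning trees equals
the determinant of any cofactor of the Laplacian matrix L.
G has 5 vertices and 7 edges.
Computing the (4 x 4) cofactor determinant gives 24.

24


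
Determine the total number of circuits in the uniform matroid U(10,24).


In U(10,24), circuits are the (11)-element subsets.
Any set of 11 elements is dependent, and removing any one element gives
an independent set of size 10, so it is a minimal dependent set.
Number of circuits = C(24,11) = 2496144.

2496144


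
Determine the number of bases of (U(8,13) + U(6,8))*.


(M1+M2)* = M1* + M2*.
M1* = U(5,13), bases: C(13,5) = 1287.
M2* = U(2,8), bases: C(8,2) = 28.
|B(M*)| = 1287 * 28 = 36036.

36036


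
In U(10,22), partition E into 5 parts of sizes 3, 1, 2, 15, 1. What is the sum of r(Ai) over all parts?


r(Ai) = min(|Ai|, 10) for each part.
Sum = min(3,10) + min(1,10) + min(2,10) + min(15,10) + min(1,10)
    = 3 + 1 + 2 + 10 + 1
    = 17.

17


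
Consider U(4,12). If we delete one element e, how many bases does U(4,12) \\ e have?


Deleting e from U(4,12) gives U(4,11) since n > r.
Bases of U(4,11) = C(11,4) = 11! / (4! * 7!) = 330.

330


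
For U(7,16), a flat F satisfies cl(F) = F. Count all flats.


Flats of U(7,16): every subset of size < 7 is a flat, plus E itself.
Count = (16 choose 0) + (16 choose 1) + (16 choose 2) + (16 choose 3) + (16 choose 4) + (16 choose 5) + (16 choose 6) + 1
     = 1 + 16 + 120 + 560 + 1820 + 4368 + 8008 + 1
     = 14894.

14894


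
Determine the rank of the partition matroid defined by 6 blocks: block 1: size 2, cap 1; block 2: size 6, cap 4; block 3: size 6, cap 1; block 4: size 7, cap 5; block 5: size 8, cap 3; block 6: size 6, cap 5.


Rank of a partition matroid = sum of min(|Si|, ci) for each block.
= min(2,1) + min(6,4) + min(6,1) + min(7,5) + min(8,3) + min(6,5)
= 1 + 4 + 1 + 5 + 3 + 5
= 19.

19


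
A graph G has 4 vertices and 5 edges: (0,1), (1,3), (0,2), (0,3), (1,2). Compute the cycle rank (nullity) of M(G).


Cycle rank (nullity) = |E| - r(M) = |E| - (|V| - c).
|E| = 5, |V| = 4, c = 1.
Nullity = 5 - (4 - 1) = 5 - 3 = 2.

2


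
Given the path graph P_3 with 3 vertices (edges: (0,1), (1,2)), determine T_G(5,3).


A path on 3 vertices is a tree with 2 edges.
T(x,y) = x^(2) for any tree.
T(5,3) = 5^2 = 25.

25


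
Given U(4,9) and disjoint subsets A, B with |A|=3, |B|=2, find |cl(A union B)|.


|A union B| = 3 + 2 = 5 (disjoint).
In U(4,9), cl(S) = S if |S| < 4, else cl(S) = E.
Since 5 >= 4, cl(A union B) = E.
|cl(A union B)| = 9.

9


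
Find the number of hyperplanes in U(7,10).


Hyperplanes of U(7,10) are flats of rank 6.
In a uniform matroid, these are exactly the (6)-element subsets.
Count = C(10,6) = 210.

210


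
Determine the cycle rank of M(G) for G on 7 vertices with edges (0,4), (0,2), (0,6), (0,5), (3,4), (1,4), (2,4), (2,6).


Cycle rank (nullity) = |E| - r(M) = |E| - (|V| - c).
|E| = 8, |V| = 7, c = 1.
Nullity = 8 - (7 - 1) = 8 - 6 = 2.

2


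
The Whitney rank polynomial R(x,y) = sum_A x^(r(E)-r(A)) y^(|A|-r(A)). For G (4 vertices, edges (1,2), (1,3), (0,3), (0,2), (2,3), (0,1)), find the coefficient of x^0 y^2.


R(x,y) = sum over A in 2^E of x^(r(E)-r(A)) * y^(|A|-r(A)).
G has 4 vertices, 6 edges. r(E) = 3.
Enumerate all 2^6 = 64 subsets.
Count subsets with r(E)-r(A)=0 and |A|-r(A)=2: 6.

6


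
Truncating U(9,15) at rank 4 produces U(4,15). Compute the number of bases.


Truncating U(9,15) to rank 4 gives U(4,15).
Bases of U(4,15) are all 4-element subsets of 15 elements.
Number of bases = C(15,4) = 15! / (4! * 11!) = 1365.

1365


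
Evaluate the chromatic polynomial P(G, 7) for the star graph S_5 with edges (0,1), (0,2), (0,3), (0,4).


P(tree, k) = k * (k-1)^(4) for any tree on 5 vertices.
P(7) = 7 * 6^4 = 7 * 1296 = 9072.

9072


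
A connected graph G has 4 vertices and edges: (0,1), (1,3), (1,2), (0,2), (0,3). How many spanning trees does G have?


By Kirchhoff's matrix tree theorem, the number of spanning trees equals
the determinant of any cofactor of the Laplacian matrix L.
G has 4 vertices and 5 edges.
Computing the (3 x 3) cofactor determinant gives 8.

8


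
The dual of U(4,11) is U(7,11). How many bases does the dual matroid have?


The dual of U(r,n) is U(n-r, n) = U(7,11).
Bases of U(7,11) are all (7)-element subsets.
|B(M*)| = C(11,7) = 11! / (7! * 4!) = 330.

330


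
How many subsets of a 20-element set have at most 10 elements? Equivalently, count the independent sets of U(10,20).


Independent sets of U(10,20) are all subsets of size <= 10.
Count = (20 choose 0) + (20 choose 1) + (20 choose 2) + (20 choose 3) + (20 choose 4) + (20 choose 5) + (20 choose 6) + (20 choose 7) + (20 choose 8) + (20 choose 9) + (20 choose 10)
     = 1 + 20 + 190 + 1140 + 4845 + 15504 + 38760 + 77520 + 125970 + 167960 + 184756
     = 616666.

616666


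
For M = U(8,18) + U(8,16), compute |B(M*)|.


(M1+M2)* = M1* + M2*.
M1* = U(10,18), bases: C(18,10) = 43758.
M2* = U(8,16), bases: C(16,8) = 12870.
|B(M*)| = 43758 * 12870 = 563165460.

563165460


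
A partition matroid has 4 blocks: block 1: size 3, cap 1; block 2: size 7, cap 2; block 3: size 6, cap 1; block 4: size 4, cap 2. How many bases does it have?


A basis picks exactly ci elements from block i.
Number of bases = product of C(|Si|, ci).
= C(3,1) * C(7,2) * C(6,1) * C(4,2)
= 3 * 21 * 6 * 6
= 2268.

2268


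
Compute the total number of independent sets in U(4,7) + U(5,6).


For a direct sum, |I(M1+M2)| = |I(M1)| * |I(M2)|.
|I(U(4,7))| = sum C(7,k) for k=0..4 = 99.
|I(U(5,6))| = sum C(6,k) for k=0..5 = 63.
Total = 99 * 63 = 6237.

6237


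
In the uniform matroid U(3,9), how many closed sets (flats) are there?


Flats of U(3,9): every subset of size < 3 is a flat, plus E itself.
Count = (9 choose 0) + (9 choose 1) + (9 choose 2) + 1
     = 1 + 9 + 36 + 1
     = 47.

47


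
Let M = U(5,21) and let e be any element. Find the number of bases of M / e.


Contracting e from U(5,21) gives U(4,20).
Bases of U(4,20) = (20 choose 4) = 4845.

4845


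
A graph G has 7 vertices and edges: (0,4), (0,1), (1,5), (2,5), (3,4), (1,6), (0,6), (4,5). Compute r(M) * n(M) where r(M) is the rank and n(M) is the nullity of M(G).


r(M) = |V| - c = 7 - 1 = 6.
nullity = |E| - r(M) = 8 - 6 = 2.
Product = 6 * 2 = 12.

12


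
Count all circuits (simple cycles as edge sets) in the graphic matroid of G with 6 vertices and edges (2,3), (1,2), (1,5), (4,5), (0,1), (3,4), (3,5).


A circuit in a graphic matroid = edge set of a simple cycle.
G has 6 vertices and 7 edges.
Enumerating all minimal edge subsets forming cycles...
Total circuits found: 3.

3


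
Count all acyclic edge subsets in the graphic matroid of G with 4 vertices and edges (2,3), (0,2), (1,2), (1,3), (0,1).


An independent set in a graphic matroid is an acyclic edge subset.
G has 4 vertices and 5 edges.
Enumerate all 2^5 = 32 subsets, checking for acyclicity.
Total independent sets = 24.

24


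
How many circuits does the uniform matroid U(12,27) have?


In U(12,27), circuits are the (13)-element subsets.
Any set of 13 elements is dependent, and removing any one element gives
an independent set of size 12, so it is a minimal dependent set.
Number of circuits = C(27,13) = 27! / (13! * 14!) = 20058300.

20058300


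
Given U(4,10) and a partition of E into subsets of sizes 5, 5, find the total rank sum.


r(Ai) = min(|Ai|, 4) for each part.
Sum = min(5,4) + min(5,4)
    = 4 + 4
    = 8.

8


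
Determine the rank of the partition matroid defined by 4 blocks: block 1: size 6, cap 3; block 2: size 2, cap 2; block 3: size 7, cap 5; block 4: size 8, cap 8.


Rank of a partition matroid = sum of min(|Si|, ci) for each block.
= min(6,3) + min(2,2) + min(7,5) + min(8,8)
= 3 + 2 + 5 + 8
= 18.

18


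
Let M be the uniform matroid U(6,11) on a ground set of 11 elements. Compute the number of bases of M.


Bases of U(6,11) are all 6-element subsets of the 11-element ground set.
Number of bases = C(11,6).
C(11,6) = 462.

462


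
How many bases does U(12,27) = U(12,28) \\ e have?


Deleting e from U(12,28) gives U(12,27) since n > r.
Bases of U(12,27) = C(27,12) = 17383860.

17383860


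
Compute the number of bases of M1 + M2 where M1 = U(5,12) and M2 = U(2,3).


Bases of a direct sum M1 + M2: |B| = |B(M1)| * |B(M2)|.
|B(U(5,12))| = C(12,5) = 792.
|B(U(2,3))| = C(3,2) = 3.
Total bases = 792 * 3 = 2376.

2376


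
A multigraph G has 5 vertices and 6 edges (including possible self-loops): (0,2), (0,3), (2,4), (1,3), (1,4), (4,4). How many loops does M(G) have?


In a graphic matroid, a loop is a self-loop edge (u,u) with rank 0.
Examining all 6 edges for self-loops...
Self-loops found: (4,4)
Number of loops = 1.

1


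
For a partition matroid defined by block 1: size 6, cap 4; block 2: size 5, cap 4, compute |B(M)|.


A basis picks exactly ci elements from block i.
Number of bases = product of C(|Si|, ci).
= C(6,4) * C(5,4)
= 15 * 5
= 75.

75


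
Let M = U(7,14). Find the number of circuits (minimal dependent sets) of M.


In U(7,14), circuits are the (8)-element subsets.
Any set of 8 elements is dependent, and removing any one element gives
an independent set of size 7, so it is a minimal dependent set.
Number of circuits = C(14,8) = 3003.

3003


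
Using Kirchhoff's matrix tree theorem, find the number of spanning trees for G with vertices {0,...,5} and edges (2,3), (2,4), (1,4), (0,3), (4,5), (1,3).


By Kirchhoff's matrix tree theorem, the number of spanning trees equals
the determinant of any cofactor of the Laplacian matrix L.
G has 6 vertices and 6 edges.
Computing the (5 x 5) cofactor determinant gives 4.

4


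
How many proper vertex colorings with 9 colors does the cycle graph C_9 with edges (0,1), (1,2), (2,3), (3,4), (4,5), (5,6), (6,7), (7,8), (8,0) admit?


P(C_9, k) = (k-1)^9 + (-1)^9*(k-1).
P(9) = (8)^9 - 8
= 134217728 - 8 = 134217720.

134217720


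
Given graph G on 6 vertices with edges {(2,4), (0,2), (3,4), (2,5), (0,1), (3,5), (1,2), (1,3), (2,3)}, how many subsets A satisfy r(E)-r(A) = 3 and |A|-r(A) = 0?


R(x,y) = sum over A in 2^E of x^(r(E)-r(A)) * y^(|A|-r(A)).
G has 6 vertices, 9 edges. r(E) = 5.
Enumerate all 2^9 = 512 subsets.
Count subsets with r(E)-r(A)=3 and |A|-r(A)=0: 36.

36


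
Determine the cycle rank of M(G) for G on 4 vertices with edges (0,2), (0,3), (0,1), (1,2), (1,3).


Cycle rank (nullity) = |E| - r(M) = |E| - (|V| - c).
|E| = 5, |V| = 4, c = 1.
Nullity = 5 - (4 - 1) = 5 - 3 = 2.

2


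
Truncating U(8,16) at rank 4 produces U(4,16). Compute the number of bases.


Truncating U(8,16) to rank 4 gives U(4,16).
Bases of U(4,16) are all 4-element subsets of 16 elements.
Number of bases = C(16,4) = (16 * 15 * 14 * 13) / (1 * 2 * 3 * 4) = 1820.

1820


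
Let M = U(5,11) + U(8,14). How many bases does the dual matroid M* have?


(M1+M2)* = M1* + M2*.
M1* = U(6,11), bases: C(11,6) = 462.
M2* = U(6,14), bases: C(14,6) = 3003.
|B(M*)| = 462 * 3003 = 1387386.

1387386


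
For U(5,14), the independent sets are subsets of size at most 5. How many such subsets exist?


Independent sets of U(5,14) are all subsets of size <= 5.
Count = (14 choose 0) + (14 choose 1) + (14 choose 2) + (14 choose 3) + (14 choose 4) + (14 choose 5)
     = 1 + 14 + 91 + 364 + 1001 + 2002
     = 3473.

3473


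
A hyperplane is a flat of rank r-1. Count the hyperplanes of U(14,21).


Hyperplanes of U(14,21) are flats of rank 13.
In a uniform matroid, these are exactly the (13)-element subsets.
Count = C(21,13) = 21! / (13! * 8!) = 203490.

203490


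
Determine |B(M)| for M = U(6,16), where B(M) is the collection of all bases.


Bases of U(6,16) are all 6-element subsets of the 16-element ground set.
Number of bases = C(16,6).
C(16,6) = 16! / (6! * 10!) = 8008.

8008


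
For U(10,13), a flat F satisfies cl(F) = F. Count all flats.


Flats of U(10,13): every subset of size < 10 is a flat, plus E itself.
Count = (13 choose 0) + (13 choose 1) + (13 choose 2) + (13 choose 3) + (13 choose 4) + (13 choose 5) + (13 choose 6) + (13 choose 7) + (13 choose 8) + (13 choose 9) + 1
     = 1 + 13 + 78 + 286 + 715 + 1287 + 1716 + 1716 + 1287 + 715 + 1
     = 7815.

7815


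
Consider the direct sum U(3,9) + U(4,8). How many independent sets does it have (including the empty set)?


For a direct sum, |I(M1+M2)| = |I(M1)| * |I(M2)|.
|I(U(3,9))| = sum C(9,k) for k=0..3 = 130.
|I(U(4,8))| = sum C(8,k) for k=0..4 = 163.
Total = 130 * 163 = 21190.

21190


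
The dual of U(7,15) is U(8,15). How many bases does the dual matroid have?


The dual of U(r,n) is U(n-r, n) = U(8,15).
Bases of U(8,15) are all (8)-element subsets.
|B(M*)| = (15 choose 8) = 6435.

6435


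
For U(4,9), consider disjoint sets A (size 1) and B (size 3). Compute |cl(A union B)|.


|A union B| = 1 + 3 = 4 (disjoint).
In U(4,9), cl(S) = S if |S| < 4, else cl(S) = E.
Since 4 >= 4, cl(A union B) = E.
|cl(A union B)| = 9.

9


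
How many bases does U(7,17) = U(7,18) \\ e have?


Deleting e from U(7,18) gives U(7,17) since n > r.
Bases of U(7,17) = (17 choose 7) = 19448.

19448


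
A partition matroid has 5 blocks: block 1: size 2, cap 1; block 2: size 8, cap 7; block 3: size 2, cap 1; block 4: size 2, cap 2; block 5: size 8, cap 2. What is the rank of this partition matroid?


Rank of a partition matroid = sum of min(|Si|, ci) for each block.
= min(2,1) + min(8,7) + min(2,1) + min(2,2) + min(8,2)
= 1 + 7 + 1 + 2 + 2
= 13.

13


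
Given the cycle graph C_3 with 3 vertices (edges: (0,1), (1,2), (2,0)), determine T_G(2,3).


T(C_3; x,y) = x + x^2 + ... + x^(2) + y.
T(2,3) = 2^1 + 2^2 + 3
= 2 + 4 + 3
= 9.

9


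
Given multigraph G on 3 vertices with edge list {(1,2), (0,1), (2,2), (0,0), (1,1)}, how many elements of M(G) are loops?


In a graphic matroid, a loop is a self-loop edge (u,u) with rank 0.
Examining all 5 edges for self-loops...
Self-loops found: (2,2), (0,0), (1,1)
Number of loops = 3.

3


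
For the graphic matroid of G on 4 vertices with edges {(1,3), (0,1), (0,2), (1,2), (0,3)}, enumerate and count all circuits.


A circuit in a graphic matroid = edge set of a simple cycle.
G has 4 vertices and 5 edges.
Enumerating all minimal edge subsets forming cycles...
Total circuits found: 3.

3


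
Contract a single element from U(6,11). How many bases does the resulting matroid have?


Contracting e from U(6,11) gives U(5,10).
Bases of U(5,10) = (10 choose 5) = 252.

252


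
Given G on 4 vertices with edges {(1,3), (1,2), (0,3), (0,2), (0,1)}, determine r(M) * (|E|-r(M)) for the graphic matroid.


r(M) = |V| - c = 4 - 1 = 3.
nullity = |E| - r(M) = 5 - 3 = 2.
Product = 3 * 2 = 6.

6


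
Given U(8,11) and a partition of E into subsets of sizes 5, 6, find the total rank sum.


r(Ai) = min(|Ai|, 8) for each part.
Sum = min(5,8) + min(6,8)
    = 5 + 6
    = 11.

11


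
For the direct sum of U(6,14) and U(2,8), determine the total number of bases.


Bases of a direct sum M1 + M2: |B| = |B(M1)| * |B(M2)|.
|B(U(6,14))| = C(14,6) = 3003.
|B(U(2,8))| = C(8,2) = 28.
Total bases = 3003 * 28 = 84084.

84084


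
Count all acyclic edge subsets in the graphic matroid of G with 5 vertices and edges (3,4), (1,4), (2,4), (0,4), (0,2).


An independent set in a graphic matroid is an acyclic edge subset.
G has 5 vertices and 5 edges.
Enumerate all 2^5 = 32 subsets, checking for acyclicity.
Total independent sets = 28.

28


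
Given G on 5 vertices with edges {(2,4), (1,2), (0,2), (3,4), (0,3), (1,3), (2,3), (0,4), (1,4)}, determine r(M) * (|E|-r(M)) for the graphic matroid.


r(M) = |V| - c = 5 - 1 = 4.
nullity = |E| - r(M) = 9 - 4 = 5.
Product = 4 * 5 = 20.

20


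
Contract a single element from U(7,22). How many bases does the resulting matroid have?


Contracting e from U(7,22) gives U(6,21).
Bases of U(6,21) = C(21,6) = 54264.

54264


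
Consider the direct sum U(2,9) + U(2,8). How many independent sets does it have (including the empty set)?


For a direct sum, |I(M1+M2)| = |I(M1)| * |I(M2)|.
|I(U(2,9))| = sum C(9,k) for k=0..2 = 46.
|I(U(2,8))| = sum C(8,k) for k=0..2 = 37.
Total = 46 * 37 = 1702.

1702


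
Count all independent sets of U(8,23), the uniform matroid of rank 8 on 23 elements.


Independent sets of U(8,23) are all subsets of size <= 8.
Count = C(23,0) + C(23,1) + C(23,2) + C(23,3) + C(23,4) + C(23,5) + C(23,6) + C(23,7) + C(23,8)
     = 1 + 23 + 253 + 1771 + 8855 + 33649 + 100947 + 245157 + 490314
     = 880970.

880970


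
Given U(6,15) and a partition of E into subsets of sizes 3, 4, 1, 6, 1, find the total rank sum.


r(Ai) = min(|Ai|, 6) for each part.
Sum = min(3,6) + min(4,6) + min(1,6) + min(6,6) + min(1,6)
    = 3 + 4 + 1 + 6 + 1
    = 15.

15


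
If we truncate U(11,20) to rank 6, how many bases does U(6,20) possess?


Truncating U(11,20) to rank 6 gives U(6,20).
Bases of U(6,20) are all 6-element subsets of 20 elements.
Number of bases = (20 choose 6) = 38760.

38760


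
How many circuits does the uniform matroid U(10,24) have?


In U(10,24), circuits are the (11)-element subsets.
Any set of 11 elements is dependent, and removing any one element gives
an independent set of size 10, so it is a minimal dependent set.
Number of circuits = (24 choose 11) = 2496144.

2496144


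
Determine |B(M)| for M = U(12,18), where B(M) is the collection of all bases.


Bases of U(12,18) are all 12-element subsets of the 18-element ground set.
Number of bases = C(18,12).
C(18,12) = 18564.

18564


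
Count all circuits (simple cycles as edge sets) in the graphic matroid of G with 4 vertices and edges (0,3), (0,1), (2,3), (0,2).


A circuit in a graphic matroid = edge set of a simple cycle.
G has 4 vertices and 4 edges.
Enumerating all minimal edge subsets forming cycles...
Total circuits found: 1.

1


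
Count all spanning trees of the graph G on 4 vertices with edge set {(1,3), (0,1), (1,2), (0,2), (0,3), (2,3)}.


By Kirchhoff's matrix tree theorem, the number of spanning trees equals
the determinant of any cofactor of the Laplacian matrix L.
G has 4 vertices and 6 edges.
Computing the (3 x 3) cofactor determinant gives 16.

16


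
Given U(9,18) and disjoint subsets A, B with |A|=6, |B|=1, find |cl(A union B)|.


|A union B| = 6 + 1 = 7 (disjoint).
In U(9,18), cl(S) = S if |S| < 9, else cl(S) = E.
Since 7 < 9, cl(A union B) = A union B.
|cl(A union B)| = 7.

7


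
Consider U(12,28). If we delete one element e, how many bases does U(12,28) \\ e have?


Deleting e from U(12,28) gives U(12,27) since n > r.
Bases of U(12,27) = C(27,12) = 17383860.

17383860


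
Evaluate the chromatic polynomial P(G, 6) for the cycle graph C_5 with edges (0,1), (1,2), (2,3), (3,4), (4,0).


P(C_5, k) = (k-1)^5 + (-1)^5*(k-1).
P(6) = (5)^5 - 5
= 3125 - 5 = 3120.

3120


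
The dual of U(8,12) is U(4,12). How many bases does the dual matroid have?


The dual of U(r,n) is U(n-r, n) = U(4,12).
Bases of U(4,12) are all (4)-element subsets.
|B(M*)| = C(12,4) = 12! / (4! * 8!) = 495.

495


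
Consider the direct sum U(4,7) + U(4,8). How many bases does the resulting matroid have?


Bases of a direct sum M1 + M2: |B| = |B(M1)| * |B(M2)|.
|B(U(4,7))| = C(7,4) = 35.
|B(U(4,8))| = C(8,4) = 70.
Total bases = 35 * 70 = 2450.

2450


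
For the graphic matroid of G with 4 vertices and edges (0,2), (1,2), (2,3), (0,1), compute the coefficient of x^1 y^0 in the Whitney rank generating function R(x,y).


R(x,y) = sum over A in 2^E of x^(r(E)-r(A)) * y^(|A|-r(A)).
G has 4 vertices, 4 edges. r(E) = 3.
Enumerate all 2^4 = 16 subsets.
Count subsets with r(E)-r(A)=1 and |A|-r(A)=0: 6.

6


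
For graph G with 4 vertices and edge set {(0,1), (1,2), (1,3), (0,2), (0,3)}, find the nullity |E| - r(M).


Cycle rank (nullity) = |E| - r(M) = |E| - (|V| - c).
|E| = 5, |V| = 4, c = 1.
Nullity = 5 - (4 - 1) = 5 - 3 = 2.

2


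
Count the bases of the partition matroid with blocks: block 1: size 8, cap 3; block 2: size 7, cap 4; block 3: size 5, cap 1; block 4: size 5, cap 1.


A basis picks exactly ci elements from block i.
Number of bases = product of C(|Si|, ci).
= C(8,3) * C(7,4) * C(5,1) * C(5,1)
= 56 * 35 * 5 * 5
= 49000.

49000


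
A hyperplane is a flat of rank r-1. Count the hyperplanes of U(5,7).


Hyperplanes of U(5,7) are flats of rank 4.
In a uniform matroid, these are exactly the (4)-element subsets.
Count = C(7,4) = 7! / (4! * 3!) = 35.

35


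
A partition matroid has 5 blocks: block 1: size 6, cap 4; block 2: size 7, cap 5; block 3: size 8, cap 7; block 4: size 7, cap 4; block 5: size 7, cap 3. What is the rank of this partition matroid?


Rank of a partition matroid = sum of min(|Si|, ci) for each block.
= min(6,4) + min(7,5) + min(8,7) + min(7,4) + min(7,3)
= 4 + 5 + 7 + 4 + 3
= 23.

23


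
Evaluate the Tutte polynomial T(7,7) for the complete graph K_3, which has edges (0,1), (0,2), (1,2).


T(K_3; x,y) = x^2 + x + y.
T(7,7) = 49 + 7 + 7 = 63.

63


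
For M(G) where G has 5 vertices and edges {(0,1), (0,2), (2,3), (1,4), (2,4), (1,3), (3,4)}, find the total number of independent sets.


An independent set in a graphic matroid is an acyclic edge subset.
G has 5 vertices and 7 edges.
Enumerate all 2^7 = 128 subsets, checking for acyclicity.
Total independent sets = 86.

86


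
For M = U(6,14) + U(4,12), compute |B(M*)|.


(M1+M2)* = M1* + M2*.
M1* = U(8,14), bases: C(14,8) = 3003.
M2* = U(8,12), bases: C(12,8) = 495.
|B(M*)| = 3003 * 495 = 1486485.

1486485


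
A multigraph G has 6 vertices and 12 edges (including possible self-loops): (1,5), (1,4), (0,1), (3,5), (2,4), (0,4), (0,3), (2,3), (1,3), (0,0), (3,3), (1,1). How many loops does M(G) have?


In a graphic matroid, a loop is a self-loop edge (u,u) with rank 0.
Examining all 12 edges for self-loops...
Self-loops found: (0,0), (3,3), (1,1)
Number of loops = 3.

3


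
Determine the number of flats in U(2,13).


Flats of U(2,13): every subset of size < 2 is a flat, plus E itself.
Count = (13 choose 0) + (13 choose 1) + 1
     = 1 + 13 + 1
     = 15.

15


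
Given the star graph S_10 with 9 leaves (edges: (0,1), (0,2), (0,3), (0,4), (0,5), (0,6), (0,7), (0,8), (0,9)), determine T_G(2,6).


A star on 10 vertices is a tree with 9 edges.
T(x,y) = x^(9) for any tree.
T(2,6) = 2^9 = 512.

512


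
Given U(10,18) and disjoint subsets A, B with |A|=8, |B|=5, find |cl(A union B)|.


|A union B| = 8 + 5 = 13 (disjoint).
In U(10,18), cl(S) = S if |S| < 10, else cl(S) = E.
Since 13 >= 10, cl(A union B) = E.
|cl(A union B)| = 18.

18


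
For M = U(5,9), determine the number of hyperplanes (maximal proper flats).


Hyperplanes of U(5,9) are flats of rank 4.
In a uniform matroid, these are exactly the (4)-element subsets.
Count = C(9,4) = 9! / (4! * 5!) = 126.

126


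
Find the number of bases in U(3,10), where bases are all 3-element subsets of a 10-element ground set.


Bases of U(3,10) are all 3-element subsets of the 10-element ground set.
Number of bases = C(10,3).
C(10,3) = 10! / (3! * 7!) = 120.

120


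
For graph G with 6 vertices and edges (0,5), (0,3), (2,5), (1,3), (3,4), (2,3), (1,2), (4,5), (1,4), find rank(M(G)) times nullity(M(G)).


r(M) = |V| - c = 6 - 1 = 5.
nullity = |E| - r(M) = 9 - 5 = 4.
Product = 5 * 4 = 20.

20


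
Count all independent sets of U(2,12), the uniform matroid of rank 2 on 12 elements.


Independent sets of U(2,12) are all subsets of size <= 2.
Count = C(12,0) + C(12,1) + C(12,2)
     = 1 + 12 + 66
     = 79.

79


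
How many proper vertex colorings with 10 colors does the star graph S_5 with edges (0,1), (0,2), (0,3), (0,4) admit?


P(tree, k) = k * (k-1)^(4) for any tree on 5 vertices.
P(10) = 10 * 9^4 = 10 * 6561 = 65610.

65610


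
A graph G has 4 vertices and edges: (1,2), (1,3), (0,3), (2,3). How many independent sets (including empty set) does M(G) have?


An independent set in a graphic matroid is an acyclic edge subset.
G has 4 vertices and 4 edges.
Enumerate all 2^4 = 16 subsets, checking for acyclicity.
Total independent sets = 14.

14


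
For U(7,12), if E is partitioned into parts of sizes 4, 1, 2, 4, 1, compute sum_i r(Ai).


r(Ai) = min(|Ai|, 7) for each part.
Sum = min(4,7) + min(1,7) + min(2,7) + min(4,7) + min(1,7)
    = 4 + 1 + 2 + 4 + 1
    = 12.

12


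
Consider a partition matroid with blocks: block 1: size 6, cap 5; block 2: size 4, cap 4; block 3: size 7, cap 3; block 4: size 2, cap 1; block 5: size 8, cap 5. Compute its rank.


Rank of a partition matroid = sum of min(|Si|, ci) for each block.
= min(6,5) + min(4,4) + min(7,3) + min(2,1) + min(8,5)
= 5 + 4 + 3 + 1 + 5
= 18.

18


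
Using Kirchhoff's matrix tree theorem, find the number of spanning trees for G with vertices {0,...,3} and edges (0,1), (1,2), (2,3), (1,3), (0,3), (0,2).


By Kirchhoff's matrix tree theorem, the number of spanning trees equals
the determinant of any cofactor of the Laplacian matrix L.
G has 4 vertices and 6 edges.
Computing the (3 x 3) cofactor determinant gives 16.

16
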